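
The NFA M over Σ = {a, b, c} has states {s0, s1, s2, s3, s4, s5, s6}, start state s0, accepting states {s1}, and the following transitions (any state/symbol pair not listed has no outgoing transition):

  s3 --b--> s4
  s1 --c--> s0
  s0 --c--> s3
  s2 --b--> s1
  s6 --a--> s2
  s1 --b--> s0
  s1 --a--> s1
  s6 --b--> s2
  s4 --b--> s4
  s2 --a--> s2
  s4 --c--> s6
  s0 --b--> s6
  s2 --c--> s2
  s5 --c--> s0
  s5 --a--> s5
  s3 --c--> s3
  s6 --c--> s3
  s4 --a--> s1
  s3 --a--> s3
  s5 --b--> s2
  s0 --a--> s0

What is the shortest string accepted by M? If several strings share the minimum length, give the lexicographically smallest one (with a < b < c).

A breadth-first search from s0 reaches an accepting state first via the path s0 → s6 → s2 → s1 on input bab.
No string of length < 3 is accepted (BFS exhausts all shorter strings without reaching an accepting state), and bab is the lexicographically least accepting string of length 3.

bab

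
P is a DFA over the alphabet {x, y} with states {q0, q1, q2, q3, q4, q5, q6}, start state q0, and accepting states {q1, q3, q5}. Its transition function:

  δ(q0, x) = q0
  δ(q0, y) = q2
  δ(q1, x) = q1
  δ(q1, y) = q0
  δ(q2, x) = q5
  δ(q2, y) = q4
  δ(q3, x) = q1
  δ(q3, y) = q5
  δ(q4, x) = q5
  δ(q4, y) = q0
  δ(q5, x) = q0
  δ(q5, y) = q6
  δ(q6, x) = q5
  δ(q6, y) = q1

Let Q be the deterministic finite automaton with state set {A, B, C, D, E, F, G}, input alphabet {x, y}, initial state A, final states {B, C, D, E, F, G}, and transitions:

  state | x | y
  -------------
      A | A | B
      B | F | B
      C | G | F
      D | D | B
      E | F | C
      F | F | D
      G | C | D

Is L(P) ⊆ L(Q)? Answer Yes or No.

Exploring the product automaton P × Q from the start pair (q0, A), following both machines on each input symbol, reaches 13 state pairs: (q0, A), (q2, B), (q5, F), (q4, B), (q0, F), (q6, D), (q0, B), (q2, D), (q5, D), (q1, B), (q0, D), (q6, B), (q1, F).
P accepts in {q1, q3, q5} and Q accepts in {B, C, D, E, F, G}. The reachable pairs whose P-component is accepting are (q5, F), (q5, D), (q1, B), (q1, F); in each of them the Q-component is accepting too, so the product for L(P) \ L(Q) (P-component accepting, Q-component rejecting) has no reachable accepting pair and the difference is empty.
Hence every string in L(P) is also in L(Q).

Yes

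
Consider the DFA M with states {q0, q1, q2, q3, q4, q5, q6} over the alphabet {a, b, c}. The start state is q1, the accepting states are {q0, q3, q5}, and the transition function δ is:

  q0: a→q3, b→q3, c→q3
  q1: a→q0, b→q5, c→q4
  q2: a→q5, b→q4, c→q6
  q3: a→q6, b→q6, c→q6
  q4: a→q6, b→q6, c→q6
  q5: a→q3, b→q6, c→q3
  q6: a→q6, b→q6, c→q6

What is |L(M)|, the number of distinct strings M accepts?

7

The useful subgraph on states {q0, q1, q3, q5} is acyclic, so L(M) is finite; the longest accepting path visits 3 useful states, giving maximum string length 2.
Counting accepting paths from q1 by length: 2 of length 1, 5 of length 2. Total 7.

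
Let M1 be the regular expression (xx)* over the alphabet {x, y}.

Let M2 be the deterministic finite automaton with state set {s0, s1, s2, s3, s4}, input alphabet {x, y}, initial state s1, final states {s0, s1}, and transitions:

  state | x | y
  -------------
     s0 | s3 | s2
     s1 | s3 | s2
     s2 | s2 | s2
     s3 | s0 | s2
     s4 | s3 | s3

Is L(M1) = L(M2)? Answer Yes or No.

Yes

Converting the expression M1 to a DFA (subset construction, then merging equivalent states) gives the minimal DFA with states {r0, r1, r2}, start state r0, accepting states {r0} and transitions r0: x→r1, y→r2; r1: x→r0, y→r2; r2: x→r2, y→r2.
Exploring the product automaton M1 × M2 from the start pair (r0, s1), following both machines on each input symbol, reaches 4 state pairs: (r0, s1), (r1, s3), (r2, s2), (r0, s0).
M1 accepts in {r0} and M2 accepts in {s0, s1}. In every reachable pair the two components are either both accepting — (r0, s1), (r0, s0) — or both non-accepting, so no string is accepted by exactly one of the machines: L(M1) \ L(M2) and L(M2) \ L(M1) are both empty.
Hence every string is accepted by M1 iff it is accepted by M2, and the two languages coincide.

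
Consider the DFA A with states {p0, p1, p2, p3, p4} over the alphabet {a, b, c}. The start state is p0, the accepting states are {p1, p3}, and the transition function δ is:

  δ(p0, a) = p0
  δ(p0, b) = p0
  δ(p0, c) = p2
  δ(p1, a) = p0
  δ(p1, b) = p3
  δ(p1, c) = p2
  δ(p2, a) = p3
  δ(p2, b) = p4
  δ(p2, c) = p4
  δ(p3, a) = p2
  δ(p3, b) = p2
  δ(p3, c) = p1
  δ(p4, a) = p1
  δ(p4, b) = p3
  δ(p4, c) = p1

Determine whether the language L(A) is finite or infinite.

State p0 is reachable from the start and can reach an accepting state, and it lies on the cycle p0 → p0.
Traversing that cycle any number of times yields accepted strings of unbounded length, so the language is infinite.

infinite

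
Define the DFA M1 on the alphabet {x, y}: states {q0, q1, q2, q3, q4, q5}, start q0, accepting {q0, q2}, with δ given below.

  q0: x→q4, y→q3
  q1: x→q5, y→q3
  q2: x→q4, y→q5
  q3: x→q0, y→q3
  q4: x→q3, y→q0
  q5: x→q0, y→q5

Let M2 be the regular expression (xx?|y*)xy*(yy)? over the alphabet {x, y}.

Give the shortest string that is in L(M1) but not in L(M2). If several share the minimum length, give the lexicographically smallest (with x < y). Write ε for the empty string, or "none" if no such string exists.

The empty string ε is accepted by M1 but not by M2.
Since ε is the unique shortest string, it is the required witness.

ε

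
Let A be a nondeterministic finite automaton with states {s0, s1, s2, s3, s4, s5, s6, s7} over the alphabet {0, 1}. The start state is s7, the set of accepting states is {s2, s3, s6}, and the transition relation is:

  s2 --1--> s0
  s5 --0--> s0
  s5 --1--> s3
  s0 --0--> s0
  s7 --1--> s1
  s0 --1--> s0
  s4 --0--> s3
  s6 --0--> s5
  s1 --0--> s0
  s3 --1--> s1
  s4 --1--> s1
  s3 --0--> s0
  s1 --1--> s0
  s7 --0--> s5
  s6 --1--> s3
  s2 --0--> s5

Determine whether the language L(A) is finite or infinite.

The useful states (reachable from s7 and able to reach an accepting state) are {s3, s5, s7}.
Restricted to these states the transition graph has no cycle, so every accepting path has bounded length and L is finite.

finite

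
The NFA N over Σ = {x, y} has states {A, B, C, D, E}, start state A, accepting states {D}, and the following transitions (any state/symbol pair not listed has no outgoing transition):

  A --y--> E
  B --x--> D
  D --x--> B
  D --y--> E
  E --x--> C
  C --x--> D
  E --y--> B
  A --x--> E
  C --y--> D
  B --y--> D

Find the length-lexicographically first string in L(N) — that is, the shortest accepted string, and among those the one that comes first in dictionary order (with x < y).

A breadth-first search from A reaches an accepting state first via the path A → E → C → D on input xxx.
No string of length < 3 is accepted (BFS exhausts all shorter strings without reaching an accepting state), and xxx is the lexicographically least accepting string of length 3.

xxx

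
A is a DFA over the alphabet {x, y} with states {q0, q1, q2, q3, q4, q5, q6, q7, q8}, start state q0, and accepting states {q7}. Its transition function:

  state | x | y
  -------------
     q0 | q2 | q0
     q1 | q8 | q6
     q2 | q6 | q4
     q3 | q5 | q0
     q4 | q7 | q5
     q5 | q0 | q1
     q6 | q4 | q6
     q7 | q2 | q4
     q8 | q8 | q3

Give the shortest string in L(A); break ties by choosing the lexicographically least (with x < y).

A breadth-first search from q0 reaches an accepting state first via the path q0 → q2 → q4 → q7 on input xyx.
No string of length < 3 is accepted (BFS exhausts all shorter strings without reaching an accepting state), and xyx is the lexicographically least accepting string of length 3.

xyx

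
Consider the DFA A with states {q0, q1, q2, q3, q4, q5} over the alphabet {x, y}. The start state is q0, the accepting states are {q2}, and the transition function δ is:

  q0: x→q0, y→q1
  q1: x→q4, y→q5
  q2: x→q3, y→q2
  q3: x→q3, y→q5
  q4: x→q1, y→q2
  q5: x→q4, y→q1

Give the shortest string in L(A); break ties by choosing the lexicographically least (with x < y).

A breadth-first search from q0 reaches an accepting state first via the path q0 → q1 → q4 → q2 on input yxy.
No string of length < 3 is accepted (BFS exhausts all shorter strings without reaching an accepting state), and yxy is the lexicographically least accepting string of length 3.

yxy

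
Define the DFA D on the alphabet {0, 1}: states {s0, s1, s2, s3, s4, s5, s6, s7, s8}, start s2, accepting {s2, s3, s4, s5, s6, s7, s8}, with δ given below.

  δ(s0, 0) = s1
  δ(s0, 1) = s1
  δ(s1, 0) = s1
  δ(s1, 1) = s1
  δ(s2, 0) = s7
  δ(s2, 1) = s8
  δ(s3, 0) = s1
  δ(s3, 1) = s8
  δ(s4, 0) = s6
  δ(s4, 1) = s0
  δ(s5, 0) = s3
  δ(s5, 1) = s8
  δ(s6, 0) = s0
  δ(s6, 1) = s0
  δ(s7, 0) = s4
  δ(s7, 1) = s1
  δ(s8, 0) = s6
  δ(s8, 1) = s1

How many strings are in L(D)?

6

The useful subgraph on states {s2, s4, s6, s7, s8} is acyclic, so L(D) is finite; the longest accepting path visits 4 useful states, giving maximum string length 3.
Counting accepting paths from s2 by length: 1 of length 0, 2 of length 1, 2 of length 2, 1 of length 3. Total 6.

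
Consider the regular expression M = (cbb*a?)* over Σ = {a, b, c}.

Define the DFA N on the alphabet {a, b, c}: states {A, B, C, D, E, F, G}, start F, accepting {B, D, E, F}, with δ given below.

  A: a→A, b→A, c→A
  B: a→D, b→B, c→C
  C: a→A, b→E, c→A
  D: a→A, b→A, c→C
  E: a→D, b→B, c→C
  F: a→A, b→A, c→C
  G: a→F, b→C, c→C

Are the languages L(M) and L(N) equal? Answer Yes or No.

Converting the expression M to a DFA (subset construction, then merging equivalent states) gives the minimal DFA with states {m0, m1, m2, m3}, start state m0, accepting states {m0, m3} and transitions m0: a→m1, b→m1, c→m2; m1: a→m1, b→m1, c→m1; m2: a→m1, b→m3, c→m1; m3: a→m0, b→m3, c→m2.
Exploring the product automaton M × N from the start pair (m0, F), following both machines on each input symbol, reaches 6 state pairs: (m0, F), (m1, A), (m2, C), (m3, E), (m0, D), (m3, B).
M accepts in {m0, m3} and N accepts in {B, D, E, F}. In every reachable pair the two components are either both accepting — (m0, F), (m3, E), (m0, D), (m3, B) — or both non-accepting, so no string is accepted by exactly one of the machines: L(M) \ L(N) and L(N) \ L(M) are both empty.
Hence every string is accepted by M iff it is accepted by N, and the two languages coincide.

Yes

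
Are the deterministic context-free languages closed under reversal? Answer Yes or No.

L = {c bⁿaⁿ : n≥0} ∪ {d b²ⁿaⁿ : n≥0} is a DCFL: the first symbol tells a deterministic PDA whether to pop one or two b's per a. Its reversal Lᴿ = {aⁿbⁿ c : n≥0} ∪ {aⁿb²ⁿ d : n≥0} is not. DCFLs are closed under right quotient by regular languages, and Lᴿ/{c, d} = {aⁿbⁿ : n≥0} ∪ {aⁿb²ⁿ : n≥0} — the standard context-free language accepted by no deterministic PDA (intuitively the machine would have to commit to a b-to-a ratio before the distinguishing marker arrives; formally, a DPDA for it would have a single run on aⁿb²ⁿ, accepting after the prefix aⁿbⁿ and accepting again after n more b's; an ordinary PDA that simulates it on a's and b's and, at any moment when it is accepting, may switch to reading only a fresh letter e while feeding each e to the simulation as a b, would accept aⁱbʲeᵏ (k≥1) exactly when both aⁱbʲ and aⁱbʲ⁺ᵏ are in the language, i.e. its language intersected with the regular set a*b*e⁺ would be exactly {aⁿbⁿeⁿ : n≥1} — impossible, since context-free languages are closed under intersection with regular sets and {aⁿbⁿeⁿ} is not context-free). So Lᴿ cannot be a DCFL.

No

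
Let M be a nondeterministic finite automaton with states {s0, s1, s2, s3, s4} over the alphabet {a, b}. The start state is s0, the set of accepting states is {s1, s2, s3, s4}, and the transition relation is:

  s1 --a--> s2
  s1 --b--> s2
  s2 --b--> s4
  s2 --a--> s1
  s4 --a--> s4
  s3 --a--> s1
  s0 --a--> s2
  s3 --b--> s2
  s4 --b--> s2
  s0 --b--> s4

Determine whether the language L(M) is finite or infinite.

infinite

State s2 is reachable from the start and can reach an accepting state, and it lies on the cycle s2 → s1 → s2.
Traversing that cycle any number of times yields accepted strings of unbounded length, so the language is infinite.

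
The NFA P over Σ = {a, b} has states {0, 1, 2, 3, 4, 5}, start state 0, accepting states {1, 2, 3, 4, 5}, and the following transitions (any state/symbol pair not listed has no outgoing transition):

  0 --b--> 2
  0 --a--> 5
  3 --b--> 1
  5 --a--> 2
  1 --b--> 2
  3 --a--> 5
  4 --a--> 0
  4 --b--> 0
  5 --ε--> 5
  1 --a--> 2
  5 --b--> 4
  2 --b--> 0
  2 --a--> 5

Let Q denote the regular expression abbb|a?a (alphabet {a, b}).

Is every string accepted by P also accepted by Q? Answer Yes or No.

The string b is in L(P) but not in L(Q).
So L(P) ⊄ L(Q).

No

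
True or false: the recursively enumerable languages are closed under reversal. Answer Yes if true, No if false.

Yes

Reverse the input and run the recogniser for L on it; this accepts exactly Lᴿ.
So the recursively enumerable languages are closed under reversal.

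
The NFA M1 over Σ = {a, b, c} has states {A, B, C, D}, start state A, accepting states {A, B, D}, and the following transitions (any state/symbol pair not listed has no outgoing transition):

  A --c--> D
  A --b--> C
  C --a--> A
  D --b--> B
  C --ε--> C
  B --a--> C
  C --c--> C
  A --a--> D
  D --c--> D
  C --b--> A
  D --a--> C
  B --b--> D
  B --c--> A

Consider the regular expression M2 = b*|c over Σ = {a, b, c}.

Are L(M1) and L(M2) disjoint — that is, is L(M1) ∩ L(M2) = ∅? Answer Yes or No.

The empty string ε is accepted by both M1 and M2.
Hence L(M1) ∩ L(M2) ≠ ∅.

No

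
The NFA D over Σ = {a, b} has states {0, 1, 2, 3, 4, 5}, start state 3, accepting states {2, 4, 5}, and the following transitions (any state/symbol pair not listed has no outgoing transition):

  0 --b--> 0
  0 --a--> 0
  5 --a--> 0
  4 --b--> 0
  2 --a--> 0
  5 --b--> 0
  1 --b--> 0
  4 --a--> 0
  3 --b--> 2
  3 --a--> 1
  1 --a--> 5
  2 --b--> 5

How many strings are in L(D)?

3

The useful subgraph on states {1, 2, 3, 5} is acyclic, so L(D) is finite; the longest accepting path visits 3 useful states, giving maximum string length 2.
Counting accepting paths from 3 by length: 1 of length 1, 2 of length 2. Total 3.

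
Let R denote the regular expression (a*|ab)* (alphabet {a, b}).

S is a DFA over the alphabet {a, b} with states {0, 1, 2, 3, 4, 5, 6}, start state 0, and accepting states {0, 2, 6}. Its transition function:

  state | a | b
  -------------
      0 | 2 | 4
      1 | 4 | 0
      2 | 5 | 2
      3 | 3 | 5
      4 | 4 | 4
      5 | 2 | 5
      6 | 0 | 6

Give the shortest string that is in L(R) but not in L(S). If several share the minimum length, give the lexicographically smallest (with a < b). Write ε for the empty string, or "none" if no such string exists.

The string aa is accepted by R but not by S.
No shorter string lies in the difference, and aa is the lexicographically first length-2 string in L(R) \ L(S).

aa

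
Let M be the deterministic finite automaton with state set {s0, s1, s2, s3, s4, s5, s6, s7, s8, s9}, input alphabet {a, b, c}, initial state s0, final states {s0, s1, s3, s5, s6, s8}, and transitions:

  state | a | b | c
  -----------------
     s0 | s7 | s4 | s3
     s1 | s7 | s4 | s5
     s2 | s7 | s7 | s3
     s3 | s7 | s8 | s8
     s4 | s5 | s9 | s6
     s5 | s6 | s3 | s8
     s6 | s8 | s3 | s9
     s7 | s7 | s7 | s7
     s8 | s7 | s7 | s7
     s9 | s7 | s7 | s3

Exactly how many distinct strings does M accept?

The useful subgraph on states {s0, s3, s4, s5, s6, s8, s9} is acyclic, so L(M) is finite; the longest accepting path visits 7 useful states, giving maximum string length 6.
Counting accepting paths from s0 by length: 1 of length 0, 1 of length 1, 4 of length 2, 6 of length 3, 9 of length 4, 5 of length 5, 2 of length 6. Total 28.

28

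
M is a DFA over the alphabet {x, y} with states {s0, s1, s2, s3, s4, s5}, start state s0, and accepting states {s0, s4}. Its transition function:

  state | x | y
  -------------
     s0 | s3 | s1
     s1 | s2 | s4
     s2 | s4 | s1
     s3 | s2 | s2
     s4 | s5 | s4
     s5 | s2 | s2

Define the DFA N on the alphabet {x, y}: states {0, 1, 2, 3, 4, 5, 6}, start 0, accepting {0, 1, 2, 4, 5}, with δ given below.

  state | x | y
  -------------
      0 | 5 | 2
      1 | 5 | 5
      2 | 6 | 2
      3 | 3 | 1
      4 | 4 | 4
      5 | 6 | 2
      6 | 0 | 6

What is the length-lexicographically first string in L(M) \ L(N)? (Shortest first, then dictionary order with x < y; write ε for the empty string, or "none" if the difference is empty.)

xyx

The string xyx is accepted by M but not by N.
No shorter string lies in the difference, and xyx is the lexicographically first length-3 string in L(M) \ L(N).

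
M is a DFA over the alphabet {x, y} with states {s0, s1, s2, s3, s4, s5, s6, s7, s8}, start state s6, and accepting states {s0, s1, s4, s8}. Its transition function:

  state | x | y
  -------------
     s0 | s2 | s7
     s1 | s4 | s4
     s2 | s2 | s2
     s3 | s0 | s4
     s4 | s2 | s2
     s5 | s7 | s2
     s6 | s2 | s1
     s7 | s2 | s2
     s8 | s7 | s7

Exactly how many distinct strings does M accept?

The useful subgraph on states {s1, s4, s6} is acyclic, so L(M) is finite; the longest accepting path visits 3 useful states, giving maximum string length 2.
Counting accepting paths from s6 by length: 1 of length 1, 2 of length 2. Total 3.

3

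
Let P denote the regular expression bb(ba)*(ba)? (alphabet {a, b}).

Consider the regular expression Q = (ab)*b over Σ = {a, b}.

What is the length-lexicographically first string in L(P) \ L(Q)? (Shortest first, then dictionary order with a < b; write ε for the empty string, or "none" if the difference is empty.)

bb

The string bb is accepted by P but not by Q.
No shorter string lies in the difference, and bb is the lexicographically first length-2 string in L(P) \ L(Q).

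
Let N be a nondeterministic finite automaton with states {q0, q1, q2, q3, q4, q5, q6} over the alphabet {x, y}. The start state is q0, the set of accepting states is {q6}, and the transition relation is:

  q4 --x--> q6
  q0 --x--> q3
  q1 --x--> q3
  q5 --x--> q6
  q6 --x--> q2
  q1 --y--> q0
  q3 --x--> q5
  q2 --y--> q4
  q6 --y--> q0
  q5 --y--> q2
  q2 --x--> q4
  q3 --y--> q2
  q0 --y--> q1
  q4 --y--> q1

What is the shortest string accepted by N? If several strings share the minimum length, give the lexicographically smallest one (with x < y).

A breadth-first search from q0 reaches an accepting state first via the path q0 → q3 → q5 → q6 on input xxx.
No string of length < 3 is accepted (BFS exhausts all shorter strings without reaching an accepting state), and xxx is the lexicographically least accepting string of length 3.

xxx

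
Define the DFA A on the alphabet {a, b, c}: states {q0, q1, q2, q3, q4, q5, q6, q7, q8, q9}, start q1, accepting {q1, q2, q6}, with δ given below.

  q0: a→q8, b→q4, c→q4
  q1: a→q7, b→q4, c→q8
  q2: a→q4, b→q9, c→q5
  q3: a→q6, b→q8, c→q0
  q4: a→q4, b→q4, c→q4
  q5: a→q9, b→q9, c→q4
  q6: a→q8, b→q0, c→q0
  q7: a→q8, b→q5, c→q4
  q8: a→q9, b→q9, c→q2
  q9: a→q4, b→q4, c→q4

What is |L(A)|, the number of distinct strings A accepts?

3

The useful subgraph on states {q1, q2, q7, q8} is acyclic, so L(A) is finite; the longest accepting path visits 4 useful states, giving maximum string length 3.
Counting accepting paths from q1 by length: 1 of length 0, 1 of length 2, 1 of length 3. Total 3.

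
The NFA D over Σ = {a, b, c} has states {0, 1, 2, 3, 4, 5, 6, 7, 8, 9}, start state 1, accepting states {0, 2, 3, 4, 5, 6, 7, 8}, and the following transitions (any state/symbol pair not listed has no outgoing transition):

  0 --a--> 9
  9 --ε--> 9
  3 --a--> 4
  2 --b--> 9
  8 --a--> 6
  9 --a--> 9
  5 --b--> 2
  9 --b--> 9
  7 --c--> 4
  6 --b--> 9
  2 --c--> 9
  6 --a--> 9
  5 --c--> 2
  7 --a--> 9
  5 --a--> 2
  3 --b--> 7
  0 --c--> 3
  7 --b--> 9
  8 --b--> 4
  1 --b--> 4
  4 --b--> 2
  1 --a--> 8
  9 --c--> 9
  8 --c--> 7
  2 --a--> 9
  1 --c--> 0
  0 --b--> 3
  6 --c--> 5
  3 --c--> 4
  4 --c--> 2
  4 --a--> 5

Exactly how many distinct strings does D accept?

The useful subgraph on states {0, 1, 2, 3, 4, 5, 6, 7, 8} is acyclic, so L(D) is finite; the longest accepting path visits 7 useful states, giving maximum string length 6.
Counting accepting paths from 1 by length: 3 of length 1, 8 of length 2, 14 of length 3, 23 of length 4, 21 of length 5, 6 of length 6. Total 75.

75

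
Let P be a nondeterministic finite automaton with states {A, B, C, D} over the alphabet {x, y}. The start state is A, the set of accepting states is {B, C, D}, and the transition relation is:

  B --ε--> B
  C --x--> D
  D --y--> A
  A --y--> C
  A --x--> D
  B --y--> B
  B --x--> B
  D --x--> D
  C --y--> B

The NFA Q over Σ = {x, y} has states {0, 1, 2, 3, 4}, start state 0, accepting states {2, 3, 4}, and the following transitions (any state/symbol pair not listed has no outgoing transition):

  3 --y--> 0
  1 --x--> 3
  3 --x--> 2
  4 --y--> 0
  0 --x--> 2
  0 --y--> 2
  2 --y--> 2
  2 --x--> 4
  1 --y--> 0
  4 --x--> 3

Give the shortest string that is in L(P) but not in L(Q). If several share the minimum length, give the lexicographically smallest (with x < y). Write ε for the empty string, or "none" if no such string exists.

yyxy

The string yyxy is accepted by P but not by Q.
No shorter string lies in the difference, and yyxy is the lexicographically first length-4 string in L(P) \ L(Q).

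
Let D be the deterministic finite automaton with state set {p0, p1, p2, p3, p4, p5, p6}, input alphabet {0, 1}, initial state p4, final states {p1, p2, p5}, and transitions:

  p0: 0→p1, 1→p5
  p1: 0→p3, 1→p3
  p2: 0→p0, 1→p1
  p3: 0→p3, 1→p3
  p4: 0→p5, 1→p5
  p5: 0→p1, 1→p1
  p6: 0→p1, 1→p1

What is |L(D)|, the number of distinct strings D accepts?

6

The useful subgraph on states {p1, p4, p5} is acyclic, so L(D) is finite; the longest accepting path visits 3 useful states, giving maximum string length 2.
Counting accepting paths from p4 by length: 2 of length 1, 4 of length 2. Total 6.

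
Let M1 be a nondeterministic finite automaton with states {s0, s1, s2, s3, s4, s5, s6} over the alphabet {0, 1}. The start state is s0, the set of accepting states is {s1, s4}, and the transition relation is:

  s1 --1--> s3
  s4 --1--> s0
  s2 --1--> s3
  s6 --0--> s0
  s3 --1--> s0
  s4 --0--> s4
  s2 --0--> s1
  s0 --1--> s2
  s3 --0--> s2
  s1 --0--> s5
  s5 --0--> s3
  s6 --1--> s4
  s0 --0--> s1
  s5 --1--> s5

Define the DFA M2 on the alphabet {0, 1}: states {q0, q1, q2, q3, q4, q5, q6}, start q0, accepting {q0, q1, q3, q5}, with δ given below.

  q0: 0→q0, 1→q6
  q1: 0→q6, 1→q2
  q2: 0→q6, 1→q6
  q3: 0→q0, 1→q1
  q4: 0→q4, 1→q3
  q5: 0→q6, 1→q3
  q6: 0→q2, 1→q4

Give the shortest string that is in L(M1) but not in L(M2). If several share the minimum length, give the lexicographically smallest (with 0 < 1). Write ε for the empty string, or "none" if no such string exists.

The string 10 is accepted by M1 but not by M2.
No shorter string lies in the difference, and 10 is the lexicographically first length-2 string in L(M1) \ L(M2).

10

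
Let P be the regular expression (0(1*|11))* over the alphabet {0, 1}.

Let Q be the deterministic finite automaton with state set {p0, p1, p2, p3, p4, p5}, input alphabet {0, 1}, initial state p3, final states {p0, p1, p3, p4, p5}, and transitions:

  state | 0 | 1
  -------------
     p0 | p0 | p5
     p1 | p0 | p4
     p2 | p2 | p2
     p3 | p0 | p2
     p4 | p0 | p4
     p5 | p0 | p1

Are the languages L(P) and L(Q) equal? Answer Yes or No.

Yes

Converting the expression P to a DFA (subset construction, then merging equivalent states) gives the minimal DFA with states {r0, r1, r2}, start state r0, accepting states {r0, r1} and transitions r0: 0→r1, 1→r2; r1: 0→r1, 1→r1; r2: 0→r2, 1→r2.
Exploring the product automaton P × Q from the start pair (r0, p3), following both machines on each input symbol, reaches 6 state pairs: (r0, p3), (r1, p0), (r2, p2), (r1, p5), (r1, p1), (r1, p4).
P accepts in {r0, r1} and Q accepts in {p0, p1, p3, p4, p5}. In every reachable pair the two components are either both accepting — (r0, p3), (r1, p0), (r1, p5), (r1, p1), (r1, p4) — or both non-accepting, so no string is accepted by exactly one of the machines: L(P) \ L(Q) and L(Q) \ L(P) are both empty.
Hence every string is accepted by P iff it is accepted by Q, and the two languages coincide.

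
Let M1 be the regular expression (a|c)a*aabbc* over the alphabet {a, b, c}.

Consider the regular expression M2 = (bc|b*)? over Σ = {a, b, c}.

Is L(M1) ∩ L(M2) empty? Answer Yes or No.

Converting the expression M1 to a DFA (subset construction, then merging equivalent states) gives the minimal DFA with states {r0, r1, r2, r3, r4, r5, r6}, start state r0, accepting states {r6} and transitions r0: a→r1, b→r2, c→r1; r1: a→r3, b→r2, c→r2; r2: a→r2, b→r2, c→r2; r3: a→r4, b→r2, c→r2; r4: a→r4, b→r5, c→r2; r5: a→r2, b→r6, c→r2; r6: a→r2, b→r2, c→r6.
Converting the expression M2 to a DFA (subset construction, then merging equivalent states) gives the minimal DFA with states {t0, t1, t2, t3, t4}, start state t0, accepting states {t0, t2, t3, t4} and transitions t0: a→t1, b→t2, c→t1; t1: a→t1, b→t1, c→t1; t2: a→t1, b→t3, c→t4; t3: a→t1, b→t3, c→t1; t4: a→t1, b→t1, c→t1.
Exploring the product automaton M1 × M2 from the start pair (r0, t0), following both machines on each input symbol, reaches 10 state pairs: (r0, t0), (r1, t1), (r2, t2), (r3, t1), (r2, t1), (r2, t3), (r2, t4), (r4, t1), (r5, t1), (r6, t1).
M1 accepts in {r6} and M2 accepts in {t0, t2, t3, t4}; no reachable pair has both components accepting, so no string drives both machines to acceptance simultaneously and L(M1) ∩ L(M2) = ∅.
So no string is accepted by both, and the intersection is empty.

Yes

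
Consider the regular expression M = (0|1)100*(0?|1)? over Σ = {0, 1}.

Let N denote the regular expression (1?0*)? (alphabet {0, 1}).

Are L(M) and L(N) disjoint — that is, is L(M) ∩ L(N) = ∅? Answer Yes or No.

Yes

Converting the expression M to a DFA (subset construction, then merging equivalent states) gives the minimal DFA with states {m0, m1, m2, m3, m4, m5}, start state m0, accepting states {m4, m5} and transitions m0: 0→m1, 1→m1; m1: 0→m2, 1→m3; m2: 0→m2, 1→m2; m3: 0→m4, 1→m2; m4: 0→m4, 1→m5; m5: 0→m2, 1→m2.
Converting the expression N to a DFA (subset construction, then merging equivalent states) gives the minimal DFA with states {n0, n1, n2}, start state n0, accepting states {n0, n1} and transitions n0: 0→n1, 1→n1; n1: 0→n1, 1→n2; n2: 0→n2, 1→n2.
Exploring the product automaton M × N from the start pair (m0, n0), following both machines on each input symbol, reaches 7 state pairs: (m0, n0), (m1, n1), (m2, n1), (m3, n2), (m2, n2), (m4, n2), (m5, n2).
M accepts in {m4, m5} and N accepts in {n0, n1}; no reachable pair has both components accepting, so no string drives both machines to acceptance simultaneously and L(M) ∩ L(N) = ∅.
So no string is accepted by both, and the intersection is empty.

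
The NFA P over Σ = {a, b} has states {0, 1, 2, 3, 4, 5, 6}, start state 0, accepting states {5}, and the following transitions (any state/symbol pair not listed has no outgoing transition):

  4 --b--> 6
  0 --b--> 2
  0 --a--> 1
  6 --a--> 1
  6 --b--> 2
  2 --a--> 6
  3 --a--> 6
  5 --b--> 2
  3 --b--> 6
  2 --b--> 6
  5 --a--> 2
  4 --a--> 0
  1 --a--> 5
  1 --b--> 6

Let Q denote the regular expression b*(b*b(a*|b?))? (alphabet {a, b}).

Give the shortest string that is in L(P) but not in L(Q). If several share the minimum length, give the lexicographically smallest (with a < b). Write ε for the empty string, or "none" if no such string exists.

The string aa is accepted by P but not by Q.
No shorter string lies in the difference, and aa is the lexicographically first length-2 string in L(P) \ L(Q).

aa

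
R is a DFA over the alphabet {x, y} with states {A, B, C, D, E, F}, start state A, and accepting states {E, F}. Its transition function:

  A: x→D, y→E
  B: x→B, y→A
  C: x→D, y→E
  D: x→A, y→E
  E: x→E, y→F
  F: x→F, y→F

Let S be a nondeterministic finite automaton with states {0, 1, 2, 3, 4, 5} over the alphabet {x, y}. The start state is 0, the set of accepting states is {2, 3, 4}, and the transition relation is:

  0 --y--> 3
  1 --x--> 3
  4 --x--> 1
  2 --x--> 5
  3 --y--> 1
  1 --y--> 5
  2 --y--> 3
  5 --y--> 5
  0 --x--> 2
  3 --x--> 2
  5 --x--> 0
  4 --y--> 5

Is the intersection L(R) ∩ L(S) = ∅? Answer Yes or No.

No

The string y is accepted by both R and S.
Hence L(R) ∩ L(S) ≠ ∅.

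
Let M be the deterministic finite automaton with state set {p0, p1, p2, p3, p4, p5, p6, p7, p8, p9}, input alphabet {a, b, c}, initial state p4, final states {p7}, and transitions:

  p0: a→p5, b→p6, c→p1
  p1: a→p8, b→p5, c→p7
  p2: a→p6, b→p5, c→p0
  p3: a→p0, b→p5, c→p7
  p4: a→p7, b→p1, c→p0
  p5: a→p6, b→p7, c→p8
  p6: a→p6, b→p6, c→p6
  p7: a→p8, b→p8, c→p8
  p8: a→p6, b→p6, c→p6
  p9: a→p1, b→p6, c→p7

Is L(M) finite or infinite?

The useful states (reachable from p4 and able to reach an accepting state) are {p0, p1, p4, p5, p7}.
Restricted to these states the transition graph has no cycle, so every accepting path has bounded length and L is finite.

finite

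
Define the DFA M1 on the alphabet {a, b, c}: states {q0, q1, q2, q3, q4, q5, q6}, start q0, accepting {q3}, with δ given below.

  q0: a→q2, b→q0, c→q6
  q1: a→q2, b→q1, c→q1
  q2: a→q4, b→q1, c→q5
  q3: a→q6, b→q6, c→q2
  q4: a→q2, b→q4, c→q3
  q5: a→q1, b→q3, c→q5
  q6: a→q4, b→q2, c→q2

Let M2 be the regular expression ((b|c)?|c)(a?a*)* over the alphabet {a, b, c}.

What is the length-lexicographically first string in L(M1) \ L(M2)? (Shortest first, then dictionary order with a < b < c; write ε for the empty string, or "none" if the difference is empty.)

aac

The string aac is accepted by M1 but not by M2.
No shorter string lies in the difference, and aac is the lexicographically first length-3 string in L(M1) \ L(M2).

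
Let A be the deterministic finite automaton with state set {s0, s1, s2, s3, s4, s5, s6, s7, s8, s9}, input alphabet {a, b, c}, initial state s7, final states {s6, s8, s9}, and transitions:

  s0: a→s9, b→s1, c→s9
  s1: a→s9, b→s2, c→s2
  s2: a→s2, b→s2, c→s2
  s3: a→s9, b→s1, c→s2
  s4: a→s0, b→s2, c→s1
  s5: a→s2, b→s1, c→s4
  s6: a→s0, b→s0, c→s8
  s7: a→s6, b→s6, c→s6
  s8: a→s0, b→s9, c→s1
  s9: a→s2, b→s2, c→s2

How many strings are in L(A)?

The useful subgraph on states {s0, s1, s6, s7, s8, s9} is acyclic, so L(A) is finite; the longest accepting path visits 6 useful states, giving maximum string length 5.
Counting accepting paths from s7 by length: 3 of length 1, 3 of length 2, 15 of length 3, 15 of length 4, 3 of length 5. Total 39.

39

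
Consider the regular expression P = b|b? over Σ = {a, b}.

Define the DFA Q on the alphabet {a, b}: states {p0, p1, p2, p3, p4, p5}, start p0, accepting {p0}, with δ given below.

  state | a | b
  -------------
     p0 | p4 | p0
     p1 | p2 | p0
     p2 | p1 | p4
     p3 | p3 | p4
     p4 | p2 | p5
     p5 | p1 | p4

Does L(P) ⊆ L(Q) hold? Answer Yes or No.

Yes

Converting the expression P to a DFA (subset construction, then merging equivalent states) gives the minimal DFA with states {r0, r1, r2}, start state r0, accepting states {r0, r2} and transitions r0: a→r1, b→r2; r1: a→r1, b→r1; r2: a→r1, b→r1.
Exploring the product automaton P × Q from the start pair (r0, p0), following both machines on each input symbol, reaches 7 state pairs: (r0, p0), (r1, p4), (r2, p0), (r1, p2), (r1, p5), (r1, p0), (r1, p1).
P accepts in {r0, r2} and Q accepts in {p0}. The reachable pairs whose P-component is accepting are (r0, p0), (r2, p0); in each of them the Q-component is accepting too, so the product for L(P) \ L(Q) (P-component accepting, Q-component rejecting) has no reachable accepting pair and the difference is empty.
Hence every string in L(P) is also in L(Q).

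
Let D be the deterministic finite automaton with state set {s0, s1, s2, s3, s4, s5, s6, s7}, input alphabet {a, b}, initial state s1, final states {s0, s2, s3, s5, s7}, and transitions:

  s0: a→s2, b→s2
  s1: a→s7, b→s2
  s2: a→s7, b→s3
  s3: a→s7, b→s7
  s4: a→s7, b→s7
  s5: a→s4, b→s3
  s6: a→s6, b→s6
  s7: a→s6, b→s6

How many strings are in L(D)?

The useful subgraph on states {s1, s2, s3, s7} is acyclic, so L(D) is finite; the longest accepting path visits 4 useful states, giving maximum string length 3.
Counting accepting paths from s1 by length: 2 of length 1, 2 of length 2, 2 of length 3. Total 6.

6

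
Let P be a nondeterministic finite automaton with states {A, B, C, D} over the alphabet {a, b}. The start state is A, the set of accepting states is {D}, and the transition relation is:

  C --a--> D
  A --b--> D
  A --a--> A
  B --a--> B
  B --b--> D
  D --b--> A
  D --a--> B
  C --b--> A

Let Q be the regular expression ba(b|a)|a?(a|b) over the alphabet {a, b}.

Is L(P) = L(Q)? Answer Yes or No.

No

The string aab is accepted by P but rejected by Q.
So L(P) ≠ L(Q).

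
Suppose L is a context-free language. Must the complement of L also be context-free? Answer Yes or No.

CFLs are closed under union, so if they were also closed under complement they would be closed under intersection by De Morgan (L₁ ∩ L₂ is the complement of the union of the complements). But {aⁿbⁿcᵐ} ∩ {aᵐbⁿcⁿ} = {aⁿbⁿcⁿ} is not context-free although both operands are.

No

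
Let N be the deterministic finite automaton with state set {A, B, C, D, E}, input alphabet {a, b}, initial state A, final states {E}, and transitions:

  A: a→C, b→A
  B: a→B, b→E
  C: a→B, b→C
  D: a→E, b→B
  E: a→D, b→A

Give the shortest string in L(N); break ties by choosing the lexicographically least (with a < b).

aab

A breadth-first search from A reaches an accepting state first via the path A → C → B → E on input aab.
No string of length < 3 is accepted (BFS exhausts all shorter strings without reaching an accepting state), and aab is the lexicographically least accepting string of length 3.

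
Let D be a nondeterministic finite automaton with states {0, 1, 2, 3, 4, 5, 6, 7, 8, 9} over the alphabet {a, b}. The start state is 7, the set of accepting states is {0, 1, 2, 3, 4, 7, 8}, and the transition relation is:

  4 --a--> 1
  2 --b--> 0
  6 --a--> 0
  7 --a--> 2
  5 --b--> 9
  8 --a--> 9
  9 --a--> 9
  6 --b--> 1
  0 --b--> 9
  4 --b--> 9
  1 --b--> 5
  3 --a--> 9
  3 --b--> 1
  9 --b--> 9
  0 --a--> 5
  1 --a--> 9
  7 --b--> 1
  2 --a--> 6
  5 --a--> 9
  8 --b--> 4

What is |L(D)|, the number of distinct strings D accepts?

The useful subgraph on states {0, 1, 2, 6, 7} is acyclic, so L(D) is finite; the longest accepting path visits 4 useful states, giving maximum string length 3.
Counting accepting paths from 7 by length: 1 of length 0, 2 of length 1, 1 of length 2, 2 of length 3. Total 6.

6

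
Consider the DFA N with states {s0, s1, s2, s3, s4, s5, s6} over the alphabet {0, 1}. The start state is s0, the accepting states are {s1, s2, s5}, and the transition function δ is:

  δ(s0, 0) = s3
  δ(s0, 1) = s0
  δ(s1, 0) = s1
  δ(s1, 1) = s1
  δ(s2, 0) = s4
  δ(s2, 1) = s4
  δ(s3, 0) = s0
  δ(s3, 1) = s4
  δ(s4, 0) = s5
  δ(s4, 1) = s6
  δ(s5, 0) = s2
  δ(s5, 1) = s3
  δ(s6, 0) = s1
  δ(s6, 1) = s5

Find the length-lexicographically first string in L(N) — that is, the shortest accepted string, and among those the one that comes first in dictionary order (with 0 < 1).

010

A breadth-first search from s0 reaches an accepting state first via the path s0 → s3 → s4 → s5 on input 010.
No string of length < 3 is accepted (BFS exhausts all shorter strings without reaching an accepting state), and 010 is the lexicographically least accepting string of length 3.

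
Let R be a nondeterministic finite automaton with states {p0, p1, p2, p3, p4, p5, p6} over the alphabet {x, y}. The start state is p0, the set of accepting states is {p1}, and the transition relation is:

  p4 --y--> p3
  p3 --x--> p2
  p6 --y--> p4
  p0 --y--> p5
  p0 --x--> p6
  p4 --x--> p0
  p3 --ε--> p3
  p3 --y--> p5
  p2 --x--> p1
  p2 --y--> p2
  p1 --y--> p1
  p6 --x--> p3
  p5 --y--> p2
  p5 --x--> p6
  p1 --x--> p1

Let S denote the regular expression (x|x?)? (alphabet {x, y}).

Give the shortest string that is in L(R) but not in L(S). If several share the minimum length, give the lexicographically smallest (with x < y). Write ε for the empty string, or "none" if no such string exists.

yyx

The string yyx is accepted by R but not by S.
No shorter string lies in the difference, and yyx is the lexicographically first length-3 string in L(R) \ L(S).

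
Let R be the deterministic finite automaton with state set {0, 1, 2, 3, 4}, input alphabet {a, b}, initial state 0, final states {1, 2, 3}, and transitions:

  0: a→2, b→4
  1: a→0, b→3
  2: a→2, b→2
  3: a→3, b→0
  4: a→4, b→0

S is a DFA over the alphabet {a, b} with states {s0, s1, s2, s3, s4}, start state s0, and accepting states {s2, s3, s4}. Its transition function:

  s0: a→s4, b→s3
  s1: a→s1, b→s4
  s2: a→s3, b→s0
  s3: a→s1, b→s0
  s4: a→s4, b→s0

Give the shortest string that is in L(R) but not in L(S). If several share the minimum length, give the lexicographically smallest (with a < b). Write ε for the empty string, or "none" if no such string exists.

The string ab is accepted by R but not by S.
No shorter string lies in the difference, and ab is the lexicographically first length-2 string in L(R) \ L(S).

ab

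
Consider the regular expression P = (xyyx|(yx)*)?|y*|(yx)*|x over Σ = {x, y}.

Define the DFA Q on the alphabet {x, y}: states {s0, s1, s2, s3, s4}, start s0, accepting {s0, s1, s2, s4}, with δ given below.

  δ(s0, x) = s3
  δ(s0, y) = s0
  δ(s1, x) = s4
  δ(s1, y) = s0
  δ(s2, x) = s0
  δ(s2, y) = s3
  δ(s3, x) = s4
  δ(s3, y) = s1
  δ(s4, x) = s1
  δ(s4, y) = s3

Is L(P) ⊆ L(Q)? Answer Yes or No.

No

The string x is in L(P) but not in L(Q).
So L(P) ⊄ L(Q).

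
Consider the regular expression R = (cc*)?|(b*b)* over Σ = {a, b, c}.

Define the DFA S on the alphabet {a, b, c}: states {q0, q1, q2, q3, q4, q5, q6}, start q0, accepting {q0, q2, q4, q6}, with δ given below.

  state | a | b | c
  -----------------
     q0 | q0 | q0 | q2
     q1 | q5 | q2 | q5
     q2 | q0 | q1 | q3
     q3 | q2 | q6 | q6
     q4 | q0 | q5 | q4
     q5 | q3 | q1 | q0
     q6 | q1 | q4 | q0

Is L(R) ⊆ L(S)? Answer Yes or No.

No

The string cc is in L(R) but not in L(S).
So L(R) ⊄ L(S).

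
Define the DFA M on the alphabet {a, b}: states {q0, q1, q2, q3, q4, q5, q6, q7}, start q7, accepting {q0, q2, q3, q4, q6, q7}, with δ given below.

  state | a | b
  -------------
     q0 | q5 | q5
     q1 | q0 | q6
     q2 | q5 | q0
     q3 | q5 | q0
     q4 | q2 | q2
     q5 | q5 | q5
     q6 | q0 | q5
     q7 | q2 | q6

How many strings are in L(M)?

5

The useful subgraph on states {q0, q2, q6, q7} is acyclic, so L(M) is finite; the longest accepting path visits 3 useful states, giving maximum string length 2.
Counting accepting paths from q7 by length: 1 of length 0, 2 of length 1, 2 of length 2. Total 5.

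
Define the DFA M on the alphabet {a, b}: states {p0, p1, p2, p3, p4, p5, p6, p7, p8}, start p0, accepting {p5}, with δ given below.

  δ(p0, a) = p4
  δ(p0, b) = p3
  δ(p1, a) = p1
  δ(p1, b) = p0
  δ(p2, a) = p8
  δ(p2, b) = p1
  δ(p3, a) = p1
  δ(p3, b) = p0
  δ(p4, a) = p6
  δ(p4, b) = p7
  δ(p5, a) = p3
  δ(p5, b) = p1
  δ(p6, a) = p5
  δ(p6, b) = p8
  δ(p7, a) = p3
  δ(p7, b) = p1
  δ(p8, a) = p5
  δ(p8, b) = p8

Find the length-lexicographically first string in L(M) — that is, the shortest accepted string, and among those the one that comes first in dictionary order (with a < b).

A breadth-first search from p0 reaches an accepting state first via the path p0 → p4 → p6 → p5 on input aaa.
No string of length < 3 is accepted (BFS exhausts all shorter strings without reaching an accepting state), and aaa is the lexicographically least accepting string of length 3.

aaa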